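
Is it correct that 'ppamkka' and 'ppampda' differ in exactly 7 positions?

Differing positions: 5, 6. Hamming distance = 2, so the claim that d_H = 7 is false.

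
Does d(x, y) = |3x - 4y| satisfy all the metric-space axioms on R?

No. d fails symmetry: d(6, 2) = |3·6 - 4·2| = |10| = 10, but d(2, 6) = |3·2 - 4·6| = |-18| = 18. Since 10 ≠ 18, d(x,y) ≠ d(y,x) in general.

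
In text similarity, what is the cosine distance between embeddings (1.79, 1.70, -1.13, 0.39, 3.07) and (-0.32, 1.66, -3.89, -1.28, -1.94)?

With u = (1.79, 1.70, -1.13, 0.39, 3.07), v = (-0.32, 1.66, -3.89, -1.28, -1.94):
u·v = 1.79·(-0.32) + 1.7·1.66 + (-1.13)·(-3.89) + 0.39·(-1.28) + 3.07·(-1.94) = (-0.5728) + 2.822 + 4.3957 + (-0.4992) + (-5.9558) = 0.1899.
|u| = √(1.79² + 1.7² + (-1.13)² + 0.39² + 3.07²) = √(3.2041 + 2.89 + 1.2769 + 0.1521 + 9.4249) = √16.948, |v| = √((-0.32)² + 1.66² + (-3.89)² + (-1.28)² + (-1.94)²) = √(0.1024 + 2.7556 + 15.1321 + 1.6384 + 3.7636) = √23.3921.
cos θ = (u·v)/(|u||v|) = 0.1899/(√16.948·√23.3921) ≈ 0.0095
Cosine distance = 1 - cos θ ≈ 1 - 0.0095 = 0.9905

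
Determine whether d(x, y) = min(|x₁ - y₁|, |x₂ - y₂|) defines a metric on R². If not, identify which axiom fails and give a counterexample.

No. d fails identity of indiscernibles: take x = (-2, 0) and y = (-2, 8). Then d(x,y) = min(|-2 - (-2)|, |0 - 8|) = min(0, 8) = 0, yet x ≠ y.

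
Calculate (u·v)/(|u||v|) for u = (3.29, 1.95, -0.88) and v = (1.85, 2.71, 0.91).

With u = (3.29, 1.95, -0.88), v = (1.85, 2.71, 0.91):
u·v = 3.29·1.85 + 1.95·2.71 + (-0.88)·0.91 = 6.0865 + 5.2845 + (-0.8008) = 10.5702.
|u| = √(3.29² + 1.95² + (-0.88)²) = √(10.8241 + 3.8025 + 0.7744) = √15.401, |v| = √(1.85² + 2.71² + 0.91²) = √(3.4225 + 7.3441 + 0.8281) = √11.5947.
cos θ = (u·v)/(|u||v|) = 10.5702/(√15.401·√11.5947) ≈ 0.791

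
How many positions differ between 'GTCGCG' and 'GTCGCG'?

Differing positions: none. Hamming distance = 0.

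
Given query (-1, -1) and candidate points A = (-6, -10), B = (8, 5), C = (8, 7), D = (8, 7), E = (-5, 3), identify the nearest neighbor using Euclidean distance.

Distances: d(A) ≈ 10.2956, d(B) ≈ 10.8167, d(C) ≈ 12.0416, d(D) ≈ 12.0416, d(E) ≈ 5.6569. Nearest: E = (-5, 3) with distance 5.6569.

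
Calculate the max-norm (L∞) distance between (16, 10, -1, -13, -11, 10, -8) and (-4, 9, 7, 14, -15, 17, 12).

max(|x_i - y_i|) = max(|16 - (-4)|, |10 - 9|, |-1 - 7|, |-13 - 14|, |-11 - (-15)|, |10 - 17|, |-8 - 12|) = max(20, 1, 8, 27, 4, 7, 20) = 27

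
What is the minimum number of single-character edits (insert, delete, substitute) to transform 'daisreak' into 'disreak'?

Let D[i][j] be the edit distance between the first i characters of 'daisreak' and the first j characters of 'disreak', with D[i][0] = i, D[0][j] = j, and D[i][j] = D[i-1][j-1] if the characters match, else 1 + min(D[i-1][j], D[i][j-1], D[i-1][j-1]). Filling the table (rows: prefixes of 'daisreak', columns: prefixes of 'disreak'):
     ε  d  i  s  r  e  a  k
  ε  0  1  2  3  4  5  6  7
  d  1  0  1  2  3  4  5  6
  a  2  1  1  2  3  4  4  5
  i  3  2  1  2  3  4  5  5
  s  4  3  2  1  2  3  4  5
  r  5  4  3  2  1  2  3  4
  e  6  5  4  3  2  1  2  3
  a  7  6  5  4  3  2  1  2
  k  8  7  6  5  4  3  2  1
The bottom-right entry gives D[8][7] = 1, so no sequence of fewer than 1 edit works. Backtracking through the table gives one optimal edit sequence (1 edit):
  daisreak → disreak (del a @2)
Edit distance = 1.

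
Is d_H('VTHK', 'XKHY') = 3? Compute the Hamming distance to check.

Differing positions: 1, 2, 4. Hamming distance = 3, so the claim is true.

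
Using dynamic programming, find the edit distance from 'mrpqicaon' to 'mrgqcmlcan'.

Let D[i][j] be the edit distance between the first i characters of 'mrpqicaon' and the first j characters of 'mrgqcmlcan', with D[i][0] = i, D[0][j] = j, and D[i][j] = D[i-1][j-1] if the characters match, else 1 + min(D[i-1][j], D[i][j-1], D[i-1][j-1]). Filling the table (rows: prefixes of 'mrpqicaon', columns: prefixes of 'mrgqcmlcan'):
     ε  m  r  g  q  c  m  l  c  a  n
  ε  0  1  2  3  4  5  6  7  8  9 10
  m  1  0  1  2  3  4  5  6  7  8  9
  r  2  1  0  1  2  3  4  5  6  7  8
  p  3  2  1  1  2  3  4  5  6  7  8
  q  4  3  2  2  1  2  3  4  5  6  7
  i  5  4  3  3  2  2  3  4  5  6  7
  c  6  5  4  4  3  2  3  4  4  5  6
  a  7  6  5  5  4  3  3  4  5  4  5
  o  8  7  6  6  5  4  4  4  5  5  5
  n  9  8  7  7  6  5  5  5  5  6  5
The bottom-right entry gives D[9][10] = 5, so no sequence of fewer than 5 edits works. Backtracking through the table gives one optimal edit sequence (5 edits):
  mrpqicaon → mrgqicaon (sub p→g @3)
  mrgqicaon → mrgqcicaon (ins c @5)
  mrgqcicaon → mrgqcmicaon (ins m @6)
  mrgqcmicaon → mrgqcmlcaon (sub i→l @7)
  mrgqcmlcaon → mrgqcmlcan (del o @10)
Edit distance = 5.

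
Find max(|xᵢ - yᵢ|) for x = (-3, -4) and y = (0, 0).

max(|x_i - y_i|) = max(|-3 - 0|, |-4 - 0|) = max(3, 4) = 4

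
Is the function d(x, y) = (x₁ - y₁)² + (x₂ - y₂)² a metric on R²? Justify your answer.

No. The squared Euclidean distance fails the triangle inequality. Counterexample: x = (0, 0), y = (5, 1), z = (10, 2). d(x,z) = 10² + 2² = 104, but d(x,y) + d(y,z) = (5² + 1²) + (5² + 1²) = 26 + 26 = 52. Since 104 > 52, the triangle inequality is violated. (Note: √d, the ordinary Euclidean distance, IS a metric.)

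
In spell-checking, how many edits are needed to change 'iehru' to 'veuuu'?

Let D[i][j] be the edit distance between the first i characters of 'iehru' and the first j characters of 'veuuu', with D[i][0] = i, D[0][j] = j, and D[i][j] = D[i-1][j-1] if the characters match, else 1 + min(D[i-1][j], D[i][j-1], D[i-1][j-1]). Filling the table (rows: prefixes of 'iehru', columns: prefixes of 'veuuu'):
     ε  v  e  u  u  u
  ε  0  1  2  3  4  5
  i  1  1  2  3  4  5
  e  2  2  1  2  3  4
  h  3  3  2  2  3  4
  r  4  4  3  3  3  4
  u  5  5  4  3  3  3
The bottom-right entry gives D[5][5] = 3, so no sequence of fewer than 3 edits works. Backtracking through the table gives one optimal edit sequence (3 edits):
  iehru → vehru (sub i→v @1)
  vehru → veuru (sub h→u @3)
  veuru → veuuu (sub r→u @4)
Edit distance = 3.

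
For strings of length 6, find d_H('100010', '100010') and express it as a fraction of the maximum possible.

Differing positions: none. Hamming distance = 0. The maximum possible Hamming distance for length-6 strings is 6, so d_H/6 = 0/6 = 0.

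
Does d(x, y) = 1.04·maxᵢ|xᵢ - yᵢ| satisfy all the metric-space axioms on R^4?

Yes. The L∞ (Chebyshev) norm induces a metric on R^4, and multiplying a metric by a positive constant 1.04 > 0 preserves all four axioms: non-negativity (1.04·||x-y|| ≥ 0), identity (1.04·||x-y|| = 0 ⟺ ||x-y|| = 0 ⟺ x = y), symmetry (||x-y|| = ||y-x||), and the triangle inequality (1.04·||x-z|| ≤ 1.04·||x-y|| + 1.04·||y-z||). So d is a metric.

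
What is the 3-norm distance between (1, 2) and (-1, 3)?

(Σ|x_i - y_i|^3)^(1/3) = (|1 - (-1)|^3 + |2 - 3|^3)^(1/3)
= (2^3 + 1^3)^(1/3) = (8 + 1)^(1/3) = (9)^(1/3) ≈ 2.0801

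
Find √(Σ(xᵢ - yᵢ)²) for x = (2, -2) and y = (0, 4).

√(Σ(x_i - y_i)²) = √((2 - 0)² + (-2 - 4)²)
= √(2² + (-6)²) = √(4 + 36) = √40 ≈ 6.3246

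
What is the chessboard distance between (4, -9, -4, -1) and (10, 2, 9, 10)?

max(|x_i - y_i|) = max(|4 - 10|, |-9 - 2|, |-4 - 9|, |-1 - 10|) = max(6, 11, 13, 11) = 13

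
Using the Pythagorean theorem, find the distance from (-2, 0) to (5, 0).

√(Σ(x_i - y_i)²) = √((-2 - 5)² + (0 - 0)²)
= √((-7)² + 0²) = √(49 + 0) = √49 = 7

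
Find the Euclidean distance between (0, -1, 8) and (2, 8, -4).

√(Σ(x_i - y_i)²) = √((0 - 2)² + (-1 - 8)² + (8 - (-4))²)
= √((-2)² + (-9)² + 12²) = √(4 + 81 + 144) = √229 ≈ 15.1327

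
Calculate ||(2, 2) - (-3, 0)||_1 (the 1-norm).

Σ|x_i - y_i| = |2 - (-3)| + |2 - 0| = 5 + 2 = 7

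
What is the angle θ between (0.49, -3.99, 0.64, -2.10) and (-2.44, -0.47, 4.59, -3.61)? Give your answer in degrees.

With u = (0.49, -3.99, 0.64, -2.10), v = (-2.44, -0.47, 4.59, -3.61):
u·v = 0.49·(-2.44) + (-3.99)·(-0.47) + 0.64·4.59 + (-2.1)·(-3.61) = (-1.1956) + 1.8753 + 2.9376 + 7.581 = 11.1983.
|u| = √(0.49² + (-3.99)² + 0.64² + (-2.1)²) = √(0.2401 + 15.9201 + 0.4096 + 4.41) = √20.9798, |v| = √((-2.44)² + (-0.47)² + 4.59² + (-3.61)²) = √(5.9536 + 0.2209 + 21.0681 + 13.0321) = √40.2747.
cos θ = (u·v)/(|u||v|) = 11.1983/(√20.9798·√40.2747) ≈ 0.385243
θ = arccos(0.385243) ≈ 67.34°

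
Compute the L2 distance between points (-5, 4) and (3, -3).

(Σ|x_i - y_i|^2)^(1/2) = (|-5 - 3|^2 + |4 - (-3)|^2)^(1/2)
= (8^2 + 7^2)^(1/2) = (64 + 49)^(1/2) = (113)^(1/2) ≈ 10.6301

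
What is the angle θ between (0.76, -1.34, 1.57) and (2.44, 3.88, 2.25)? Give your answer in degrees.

With u = (0.76, -1.34, 1.57), v = (2.44, 3.88, 2.25):
u·v = 0.76·2.44 + (-1.34)·3.88 + 1.57·2.25 = 1.8544 + (-5.1992) + 3.5325 = 0.1877.
|u| = √(0.76² + (-1.34)² + 1.57²) = √(0.5776 + 1.7956 + 2.4649) = √4.8381, |v| = √(2.44² + 3.88² + 2.25²) = √(5.9536 + 15.0544 + 5.0625) = √26.0705.
cos θ = (u·v)/(|u||v|) = 0.1877/(√4.8381·√26.0705) ≈ 0.016713
θ = arccos(0.016713) ≈ 89.04°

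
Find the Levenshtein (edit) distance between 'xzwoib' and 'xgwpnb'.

Let D[i][j] be the edit distance between the first i characters of 'xzwoib' and the first j characters of 'xgwpnb', with D[i][0] = i, D[0][j] = j, and D[i][j] = D[i-1][j-1] if the characters match, else 1 + min(D[i-1][j], D[i][j-1], D[i-1][j-1]). Filling the table (rows: prefixes of 'xzwoib', columns: prefixes of 'xgwpnb'):
     ε  x  g  w  p  n  b
  ε  0  1  2  3  4  5  6
  x  1  0  1  2  3  4  5
  z  2  1  1  2  3  4  5
  w  3  2  2  1  2  3  4
  o  4  3  3  2  2  3  4
  i  5  4  4  3  3  3  4
  b  6  5  5  4  4  4  3
The bottom-right entry gives D[6][6] = 3, so no sequence of fewer than 3 edits works. Backtracking through the table gives one optimal edit sequence (3 edits):
  xzwoib → xgwoib (sub z→g @2)
  xgwoib → xgwpib (sub o→p @4)
  xgwpib → xgwpnb (sub i→n @5)
Edit distance = 3.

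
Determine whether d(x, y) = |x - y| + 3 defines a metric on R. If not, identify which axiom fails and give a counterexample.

No. d fails identity of indiscernibles (specifically d(x,x) = 0): d(0, 0) = |0 - 0| + 3 = 0 + 3 = 3 ≠ 0.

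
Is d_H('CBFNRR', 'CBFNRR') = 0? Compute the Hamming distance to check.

Differing positions: none. Hamming distance = 0, so the claim is true.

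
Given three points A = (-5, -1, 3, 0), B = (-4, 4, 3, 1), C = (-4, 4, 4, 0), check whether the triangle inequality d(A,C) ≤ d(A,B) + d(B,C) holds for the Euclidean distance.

d(A,B) = √(1² + 5² + 0² + 1²) = √27 ≈ 5.1962, d(B,C) = √(0² + 0² + 1² + 1²) = √2 ≈ 1.4142, d(A,C) = √(1² + 5² + 1² + 0²) = √27 ≈ 5.1962.
d(A,C) ≈ 5.1962 ≤ 5.1962 + 1.4142 = 6.6104. Triangle inequality is satisfied.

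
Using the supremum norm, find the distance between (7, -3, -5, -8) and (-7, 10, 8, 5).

max(|x_i - y_i|) = max(|7 - (-7)|, |-3 - 10|, |-5 - 8|, |-8 - 5|) = max(14, 13, 13, 13) = 14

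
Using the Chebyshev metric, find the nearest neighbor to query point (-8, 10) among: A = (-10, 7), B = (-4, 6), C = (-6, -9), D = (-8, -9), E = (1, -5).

Distances: d(A) = 3, d(B) = 4, d(C) = 19, d(D) = 19, d(E) = 15. Nearest: A = (-10, 7) with distance 3.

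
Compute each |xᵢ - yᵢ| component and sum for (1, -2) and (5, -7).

Σ|x_i - y_i| = |1 - 5| + |-2 - (-7)| = 4 + 5 = 9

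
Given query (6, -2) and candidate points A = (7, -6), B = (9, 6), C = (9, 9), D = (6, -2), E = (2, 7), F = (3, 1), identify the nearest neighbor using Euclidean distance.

Distances: d(A) ≈ 4.1231, d(B) ≈ 8.544, d(C) ≈ 11.4018, d(D) = 0, d(E) ≈ 9.8489, d(F) ≈ 4.2426. Nearest: D = (6, -2) with distance 0.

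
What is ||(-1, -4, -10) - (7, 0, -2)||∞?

max(|x_i - y_i|) = max(|-1 - 7|, |-4 - 0|, |-10 - (-2)|) = max(8, 4, 8) = 8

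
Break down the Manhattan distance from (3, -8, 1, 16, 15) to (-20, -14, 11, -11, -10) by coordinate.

Σ|x_i - y_i| = |3 - (-20)| + |-8 - (-14)| + |1 - 11| + |16 - (-11)| + |15 - (-10)| = 23 + 6 + 10 + 27 + 25 = 91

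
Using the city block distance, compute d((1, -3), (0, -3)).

Σ|x_i - y_i| = |1 - 0| + |-3 - (-3)| = 1 + 0 = 1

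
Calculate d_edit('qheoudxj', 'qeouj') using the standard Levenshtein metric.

Let D[i][j] be the edit distance between the first i characters of 'qheoudxj' and the first j characters of 'qeouj', with D[i][0] = i, D[0][j] = j, and D[i][j] = D[i-1][j-1] if the characters match, else 1 + min(D[i-1][j], D[i][j-1], D[i-1][j-1]). Filling the table (rows: prefixes of 'qheoudxj', columns: prefixes of 'qeouj'):
     ε  q  e  o  u  j
  ε  0  1  2  3  4  5
  q  1  0  1  2  3  4
  h  2  1  1  2  3  4
  e  3  2  1  2  3  4
  o  4  3  2  1  2  3
  u  5  4  3  2  1  2
  d  6  5  4  3  2  2
  x  7  6  5  4  3  3
  j  8  7  6  5  4  3
The bottom-right entry gives D[8][5] = 3, so no sequence of fewer than 3 edits works. Backtracking through the table gives one optimal edit sequence (3 edits):
  qheoudxj → qeoudxj (del h @2)
  qeoudxj → qeouxj (del d @5)
  qeouxj → qeouj (del x @5)
Edit distance = 3.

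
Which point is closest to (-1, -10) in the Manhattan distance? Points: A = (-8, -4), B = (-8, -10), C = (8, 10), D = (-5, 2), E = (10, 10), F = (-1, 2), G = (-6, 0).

Distances: d(A) = 13, d(B) = 7, d(C) = 29, d(D) = 16, d(E) = 31, d(F) = 12, d(G) = 15. Nearest: B = (-8, -10) with distance 7.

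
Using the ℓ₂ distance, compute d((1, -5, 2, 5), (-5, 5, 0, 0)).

(Σ|x_i - y_i|^2)^(1/2) = (|1 - (-5)|^2 + |-5 - 5|^2 + |2 - 0|^2 + |5 - 0|^2)^(1/2)
= (6^2 + 10^2 + 2^2 + 5^2)^(1/2) = (36 + 100 + 4 + 25)^(1/2) = (165)^(1/2) ≈ 12.8452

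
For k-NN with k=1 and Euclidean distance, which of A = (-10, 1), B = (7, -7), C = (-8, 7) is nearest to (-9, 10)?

Distances: d(A) ≈ 9.0554, d(B) ≈ 23.3452, d(C) ≈ 3.1623. Nearest: C = (-8, 7) with distance 3.1623.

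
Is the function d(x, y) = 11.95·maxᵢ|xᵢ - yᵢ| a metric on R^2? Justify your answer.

Yes. The L∞ (Chebyshev) norm induces a metric on R^2, and multiplying a metric by a positive constant 11.95 > 0 preserves all four axioms: non-negativity (11.95·||x-y|| ≥ 0), identity (11.95·||x-y|| = 0 ⟺ ||x-y|| = 0 ⟺ x = y), symmetry (||x-y|| = ||y-x||), and the triangle inequality (11.95·||x-z|| ≤ 11.95·||x-y|| + 11.95·||y-z||). So d is a metric.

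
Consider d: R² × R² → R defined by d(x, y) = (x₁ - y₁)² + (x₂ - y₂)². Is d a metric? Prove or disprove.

No. The squared Euclidean distance fails the triangle inequality. Counterexample: x = (0, 0), y = (3, 5), z = (6, 10). d(x,z) = 6² + 10² = 136, but d(x,y) + d(y,z) = (3² + 5²) + (3² + 5²) = 34 + 34 = 68. Since 136 > 68, the triangle inequality is violated. (Note: √d, the ordinary Euclidean distance, IS a metric.)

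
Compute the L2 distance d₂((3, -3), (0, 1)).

√(Σ(x_i - y_i)²) = √((3 - 0)² + (-3 - 1)²)
= √(3² + (-4)²) = √(9 + 16) = √25 = 5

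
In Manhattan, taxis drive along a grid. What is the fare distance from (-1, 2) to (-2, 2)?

Σ|x_i - y_i| = |-1 - (-2)| + |2 - 2| = 1 + 0 = 1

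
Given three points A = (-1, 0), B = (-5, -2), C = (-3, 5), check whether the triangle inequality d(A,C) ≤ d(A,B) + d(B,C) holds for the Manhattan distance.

d(A,B) = 4 + 2 = 6, d(B,C) = 2 + 7 = 9, d(A,C) = 2 + 5 = 7.
d(A,C) = 7 ≤ 6 + 9 = 15. Triangle inequality is satisfied.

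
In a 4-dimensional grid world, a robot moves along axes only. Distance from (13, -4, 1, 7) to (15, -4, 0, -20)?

Σ|x_i - y_i| = |13 - 15| + |-4 - (-4)| + |1 - 0| + |7 - (-20)| = 2 + 0 + 1 + 27 = 30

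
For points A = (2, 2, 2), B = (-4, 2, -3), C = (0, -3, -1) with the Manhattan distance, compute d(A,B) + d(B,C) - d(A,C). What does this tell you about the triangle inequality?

d(A,B) = 6 + 0 + 5 = 11, d(B,C) = 4 + 5 + 2 = 11, d(A,C) = 2 + 5 + 3 = 10.
d(A,B) + d(B,C) - d(A,C) = 11 + 11 - 10 = 22 - 10 = 12. This is ≥ 0, so the triangle inequality holds for these points.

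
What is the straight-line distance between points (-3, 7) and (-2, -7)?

√(Σ(x_i - y_i)²) = √((-3 - (-2))² + (7 - (-7))²)
= √((-1)² + 14²) = √(1 + 196) = √197 ≈ 14.0357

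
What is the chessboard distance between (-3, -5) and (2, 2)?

max(|x_i - y_i|) = max(|-3 - 2|, |-5 - 2|) = max(5, 7) = 7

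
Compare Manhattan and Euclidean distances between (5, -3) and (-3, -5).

L1 = |5 - (-3)| + |-3 - (-5)| = 8 + 2 = 10
L2 = √(8² + 2²) = √68 ≈ 8.2462
L1 ≥ L2 always (equality iff movement is along one axis); L1 > L2 here.
Ratio L1/L2 = 10/√68 ≈ 1.2127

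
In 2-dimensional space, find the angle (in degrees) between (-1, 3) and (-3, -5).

With u = (-1, 3), v = (-3, -5):
u·v = (-1)·(-3) + 3·(-5) = 3 + (-15) = -12.
|u| = √((-1)² + 3²) = √10, |v| = √((-3)² + (-5)²) = √34, so |u||v| = √(10·34) = √340.
cos θ = (u·v)/(|u||v|) = -12/√340 ≈ -0.650791
θ = arccos(-0.650791) ≈ 130.6°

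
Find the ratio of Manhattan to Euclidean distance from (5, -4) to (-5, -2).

L1 = |5 - (-5)| + |-4 - (-2)| = 10 + 2 = 12
L2 = √(10² + 2²) = √104 ≈ 10.198
L1 ≥ L2 always (equality iff movement is along one axis); L1 > L2 here.
Ratio L1/L2 = 12/√104 ≈ 1.1767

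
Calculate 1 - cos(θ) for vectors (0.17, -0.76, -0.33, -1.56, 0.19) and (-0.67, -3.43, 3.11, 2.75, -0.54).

With u = (0.17, -0.76, -0.33, -1.56, 0.19), v = (-0.67, -3.43, 3.11, 2.75, -0.54):
u·v = 0.17·(-0.67) + (-0.76)·(-3.43) + (-0.33)·3.11 + (-1.56)·2.75 + 0.19·(-0.54) = (-0.1139) + 2.6068 + (-1.0263) + (-4.29) + (-0.1026) = -2.926.
|u| = √(0.17² + (-0.76)² + (-0.33)² + (-1.56)² + 0.19²) = √(0.0289 + 0.5776 + 0.1089 + 2.4336 + 0.0361) = √3.1851, |v| = √((-0.67)² + (-3.43)² + 3.11² + 2.75² + (-0.54)²) = √(0.4489 + 11.7649 + 9.6721 + 7.5625 + 0.2916) = √29.74.
cos θ = (u·v)/(|u||v|) = -2.926/(√3.1851·√29.74) ≈ -0.3006
Cosine distance = 1 - cos θ ≈ 1 - (-0.3006) = 1.3006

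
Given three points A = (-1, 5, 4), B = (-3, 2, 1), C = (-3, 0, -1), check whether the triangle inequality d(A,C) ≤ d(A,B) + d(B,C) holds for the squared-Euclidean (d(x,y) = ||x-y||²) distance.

d(A,B) = 2² + 3² + 3² = 22, d(B,C) = 0² + 2² + 2² = 8, d(A,C) = 2² + 5² + 5² = 54.
d(A,C) = 54 > 22 + 8 = 30. Triangle inequality is VIOLATED. (Squared-Euclidean is not a metric — this is a counterexample.)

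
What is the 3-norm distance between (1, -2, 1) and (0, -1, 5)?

(Σ|x_i - y_i|^3)^(1/3) = (|1 - 0|^3 + |-2 - (-1)|^3 + |1 - 5|^3)^(1/3)
= (1^3 + 1^3 + 4^3)^(1/3) = (1 + 1 + 64)^(1/3) = (66)^(1/3) ≈ 4.0412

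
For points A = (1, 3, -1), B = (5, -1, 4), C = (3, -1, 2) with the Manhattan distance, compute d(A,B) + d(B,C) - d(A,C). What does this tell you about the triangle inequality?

d(A,B) = 4 + 4 + 5 = 13, d(B,C) = 2 + 0 + 2 = 4, d(A,C) = 2 + 4 + 3 = 9.
d(A,B) + d(B,C) - d(A,C) = 13 + 4 - 9 = 17 - 9 = 8. This is ≥ 0, so the triangle inequality holds for these points.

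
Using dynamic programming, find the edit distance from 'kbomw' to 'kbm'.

Let D[i][j] be the edit distance between the first i characters of 'kbomw' and the first j characters of 'kbm', with D[i][0] = i, D[0][j] = j, and D[i][j] = D[i-1][j-1] if the characters match, else 1 + min(D[i-1][j], D[i][j-1], D[i-1][j-1]). Filling the table (rows: prefixes of 'kbomw', columns: prefixes of 'kbm'):
     ε  k  b  m
  ε  0  1  2  3
  k  1  0  1  2
  b  2  1  0  1
  o  3  2  1  1
  m  4  3  2  1
  w  5  4  3  2
The bottom-right entry gives D[5][3] = 2, so no sequence of fewer than 2 edits works. Backtracking through the table gives one optimal edit sequence (2 edits):
  kbomw → kbmw (del o @3)
  kbmw → kbm (del w @4)
Edit distance = 2.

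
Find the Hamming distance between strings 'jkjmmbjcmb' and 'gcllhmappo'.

Differing positions: 1, 2, 3, 4, 5, 6, 7, 8, 9, 10. Hamming distance = 10.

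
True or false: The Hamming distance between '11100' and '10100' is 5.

Differing positions: 2. Hamming distance = 1, so the claim that d_H = 5 is false.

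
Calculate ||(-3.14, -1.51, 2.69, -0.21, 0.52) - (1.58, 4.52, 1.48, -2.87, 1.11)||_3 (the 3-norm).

(Σ|x_i - y_i|^3)^(1/3) = (|-3.14 - 1.58|^3 + |-1.51 - 4.52|^3 + |2.69 - 1.48|^3 + |-0.21 - (-2.87)|^3 + |0.52 - 1.11|^3)^(1/3)
= (4.72^3 + 6.03^3 + 1.21^3 + 2.66^3 + 0.59^3)^(1/3) ≈ (105.154 + 219.2562 + 1.7716 + 18.8211 + 0.2054)^(1/3) = (345.2083)^(1/3) ≈ 7.015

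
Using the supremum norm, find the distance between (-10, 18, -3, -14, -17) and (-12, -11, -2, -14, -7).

max(|x_i - y_i|) = max(|-10 - (-12)|, |18 - (-11)|, |-3 - (-2)|, |-14 - (-14)|, |-17 - (-7)|) = max(2, 29, 1, 0, 10) = 29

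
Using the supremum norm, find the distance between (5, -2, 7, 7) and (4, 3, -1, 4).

max(|x_i - y_i|) = max(|5 - 4|, |-2 - 3|, |7 - (-1)|, |7 - 4|) = max(1, 5, 8, 3) = 8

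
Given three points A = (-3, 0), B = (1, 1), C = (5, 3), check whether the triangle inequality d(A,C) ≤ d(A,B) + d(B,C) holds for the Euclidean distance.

d(A,B) = √(4² + 1²) = √17 ≈ 4.1231, d(B,C) = √(4² + 2²) = √20 ≈ 4.4721, d(A,C) = √(8² + 3²) = √73 ≈ 8.544.
d(A,C) ≈ 8.544 ≤ 4.1231 + 4.4721 = 8.5952. Triangle inequality is satisfied.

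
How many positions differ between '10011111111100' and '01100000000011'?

Differing positions: 1, 2, 3, 4, 5, 6, 7, 8, 9, 10, 11, 12, 13, 14. Hamming distance = 14.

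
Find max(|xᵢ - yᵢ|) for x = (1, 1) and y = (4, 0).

max(|x_i - y_i|) = max(|1 - 4|, |1 - 0|) = max(3, 1) = 3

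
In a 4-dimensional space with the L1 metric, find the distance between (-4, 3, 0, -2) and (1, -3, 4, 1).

Σ|x_i - y_i| = |-4 - 1| + |3 - (-3)| + |0 - 4| + |-2 - 1| = 5 + 6 + 4 + 3 = 18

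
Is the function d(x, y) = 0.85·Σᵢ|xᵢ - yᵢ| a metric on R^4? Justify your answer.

Yes. The L1 (Manhattan) norm induces a metric on R^4, and multiplying a metric by a positive constant 0.85 > 0 preserves all four axioms: non-negativity (0.85·||x-y|| ≥ 0), identity (0.85·||x-y|| = 0 ⟺ ||x-y|| = 0 ⟺ x = y), symmetry (||x-y|| = ||y-x||), and the triangle inequality (0.85·||x-z|| ≤ 0.85·||x-y|| + 0.85·||y-z||). So d is a metric.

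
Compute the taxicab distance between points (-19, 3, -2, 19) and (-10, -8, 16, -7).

Σ|x_i - y_i| = |-19 - (-10)| + |3 - (-8)| + |-2 - 16| + |19 - (-7)| = 9 + 11 + 18 + 26 = 64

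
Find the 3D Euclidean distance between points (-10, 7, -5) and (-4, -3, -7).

√(Σ(x_i - y_i)²) = √((-10 - (-4))² + (7 - (-3))² + (-5 - (-7))²)
= √((-6)² + 10² + 2²) = √(36 + 100 + 4) = √140 ≈ 11.8322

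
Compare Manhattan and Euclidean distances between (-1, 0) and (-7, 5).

L1 = |-1 - (-7)| + |0 - 5| = 6 + 5 = 11
L2 = √(6² + 5²) = √61 ≈ 7.8102
L1 ≥ L2 always (equality iff movement is along one axis); L1 > L2 here.
Ratio L1/L2 = 11/√61 ≈ 1.4084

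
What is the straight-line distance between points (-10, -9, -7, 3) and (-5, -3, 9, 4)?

√(Σ(x_i - y_i)²) = √((-10 - (-5))² + (-9 - (-3))² + (-7 - 9)² + (3 - 4)²)
= √((-5)² + (-6)² + (-16)² + (-1)²) = √(25 + 36 + 256 + 1) = √318 ≈ 17.8326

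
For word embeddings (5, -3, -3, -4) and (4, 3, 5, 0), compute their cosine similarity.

With u = (5, -3, -3, -4), v = (4, 3, 5, 0):
u·v = 5·4 + (-3)·3 + (-3)·5 + (-4)·0 = 20 + (-9) + (-15) + 0 = -4.
|u| = √(5² + (-3)² + (-3)² + (-4)²) = √59, |v| = √(4² + 3² + 5² + 0²) = √50, so |u||v| = √(59·50) = √2950.
cos θ = (u·v)/(|u||v|) = -4/√2950 ≈ -0.0736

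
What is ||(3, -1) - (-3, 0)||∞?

max(|x_i - y_i|) = max(|3 - (-3)|, |-1 - 0|) = max(6, 1) = 6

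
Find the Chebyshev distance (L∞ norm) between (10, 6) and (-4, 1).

max(|x_i - y_i|) = max(|10 - (-4)|, |6 - 1|) = max(14, 5) = 14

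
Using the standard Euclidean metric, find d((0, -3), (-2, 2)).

√(Σ(x_i - y_i)²) = √((0 - (-2))² + (-3 - 2)²)
= √(2² + (-5)²) = √(4 + 25) = √29 ≈ 5.3852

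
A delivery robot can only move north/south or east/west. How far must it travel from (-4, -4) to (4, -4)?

Σ|x_i - y_i| = |-4 - 4| + |-4 - (-4)| = 8 + 0 = 8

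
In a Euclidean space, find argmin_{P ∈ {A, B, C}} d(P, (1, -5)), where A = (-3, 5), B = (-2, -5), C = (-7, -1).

Distances: d(A) ≈ 10.7703, d(B) = 3, d(C) ≈ 8.9443. Nearest: B = (-2, -5) with distance 3.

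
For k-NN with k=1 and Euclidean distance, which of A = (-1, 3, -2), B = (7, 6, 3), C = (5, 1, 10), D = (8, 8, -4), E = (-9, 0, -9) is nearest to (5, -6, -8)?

Distances: d(A) ≈ 12.3693, d(B) ≈ 16.4012, d(C) ≈ 19.3132, d(D) ≈ 14.8661, d(E) ≈ 15.2643. Nearest: A = (-1, 3, -2) with distance 12.3693.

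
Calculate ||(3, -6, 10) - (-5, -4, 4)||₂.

√(Σ(x_i - y_i)²) = √((3 - (-5))² + (-6 - (-4))² + (10 - 4)²)
= √(8² + (-2)² + 6²) = √(64 + 4 + 36) = √104 ≈ 10.198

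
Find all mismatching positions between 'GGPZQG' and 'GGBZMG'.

Differing positions: 3, 5. Hamming distance = 2.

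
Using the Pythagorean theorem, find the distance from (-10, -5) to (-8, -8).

√(Σ(x_i - y_i)²) = √((-10 - (-8))² + (-5 - (-8))²)
= √((-2)² + 3²) = √(4 + 9) = √13 ≈ 3.6056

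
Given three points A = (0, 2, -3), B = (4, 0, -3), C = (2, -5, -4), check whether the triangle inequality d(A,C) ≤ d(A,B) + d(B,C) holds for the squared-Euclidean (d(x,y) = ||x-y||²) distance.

d(A,B) = 4² + 2² + 0² = 20, d(B,C) = 2² + 5² + 1² = 30, d(A,C) = 2² + 7² + 1² = 54.
d(A,C) = 54 > 20 + 30 = 50. Triangle inequality is VIOLATED. (Squared-Euclidean is not a metric — this is a counterexample.)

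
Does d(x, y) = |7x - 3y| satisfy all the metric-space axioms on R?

No. d fails symmetry: d(6, 1) = |7·6 - 3·1| = |39| = 39, but d(1, 6) = |7·1 - 3·6| = |-11| = 11. Since 39 ≠ 11, d(x,y) ≠ d(y,x) in general.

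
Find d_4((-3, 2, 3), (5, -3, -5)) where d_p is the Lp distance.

(Σ|x_i - y_i|^4)^(1/4) = (|-3 - 5|^4 + |2 - (-3)|^4 + |3 - (-5)|^4)^(1/4)
= (8^4 + 5^4 + 8^4)^(1/4) = (4096 + 625 + 4096)^(1/4) = (8817)^(1/4) ≈ 9.6901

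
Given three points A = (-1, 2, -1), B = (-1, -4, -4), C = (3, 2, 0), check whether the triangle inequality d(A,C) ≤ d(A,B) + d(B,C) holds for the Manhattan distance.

d(A,B) = 0 + 6 + 3 = 9, d(B,C) = 4 + 6 + 4 = 14, d(A,C) = 4 + 0 + 1 = 5.
d(A,C) = 5 ≤ 9 + 14 = 23. Triangle inequality is satisfied.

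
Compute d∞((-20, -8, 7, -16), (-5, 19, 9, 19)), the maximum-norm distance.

max(|x_i - y_i|) = max(|-20 - (-5)|, |-8 - 19|, |7 - 9|, |-16 - 19|) = max(15, 27, 2, 35) = 35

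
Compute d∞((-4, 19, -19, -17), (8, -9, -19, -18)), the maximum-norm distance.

max(|x_i - y_i|) = max(|-4 - 8|, |19 - (-9)|, |-19 - (-19)|, |-17 - (-18)|) = max(12, 28, 0, 1) = 28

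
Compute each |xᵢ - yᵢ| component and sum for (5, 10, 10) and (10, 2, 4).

Σ|x_i - y_i| = |5 - 10| + |10 - 2| + |10 - 4| = 5 + 8 + 6 = 19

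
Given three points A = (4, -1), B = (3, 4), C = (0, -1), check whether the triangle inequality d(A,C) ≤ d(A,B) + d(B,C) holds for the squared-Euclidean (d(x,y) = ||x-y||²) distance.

d(A,B) = 1² + 5² = 26, d(B,C) = 3² + 5² = 34, d(A,C) = 4² + 0² = 16.
d(A,C) = 16 ≤ 26 + 34 = 60. Triangle inequality is satisfied.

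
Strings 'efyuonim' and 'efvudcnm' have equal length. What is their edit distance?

Let D[i][j] be the edit distance between the first i characters of 'efyuonim' and the first j characters of 'efvudcnm', with D[i][0] = i, D[0][j] = j, and D[i][j] = D[i-1][j-1] if the characters match, else 1 + min(D[i-1][j], D[i][j-1], D[i-1][j-1]). Filling the table (rows: prefixes of 'efyuonim', columns: prefixes of 'efvudcnm'):
     ε  e  f  v  u  d  c  n  m
  ε  0  1  2  3  4  5  6  7  8
  e  1  0  1  2  3  4  5  6  7
  f  2  1  0  1  2  3  4  5  6
  y  3  2  1  1  2  3  4  5  6
  u  4  3  2  2  1  2  3  4  5
  o  5  4  3  3  2  2  3  4  5
  n  6  5  4  4  3  3  3  3  4
  i  7  6  5  5  4  4  4  4  4
  m  8  7  6  6  5  5  5  5  4
The bottom-right entry gives D[8][8] = 4, so no sequence of fewer than 4 edits works. Backtracking through the table gives one optimal edit sequence (4 edits):
  efyuonim → efvuonim (sub y→v @3)
  efvuonim → efvudnim (sub o→d @5)
  efvudnim → efvudcim (sub n→c @6)
  efvudcim → efvudcnm (sub i→n @7)
Edit distance = 4.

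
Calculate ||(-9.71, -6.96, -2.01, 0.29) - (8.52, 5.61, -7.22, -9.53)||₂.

√(Σ(x_i - y_i)²) = √((-9.71 - 8.52)² + (-6.96 - 5.61)² + (-2.01 - (-7.22))² + (0.29 - (-9.53))²)
= √((-18.23)² + (-12.57)² + 5.21² + 9.82²) = √(332.3329 + 158.0049 + 27.1441 + 96.4324) = √613.9143 ≈ 24.7773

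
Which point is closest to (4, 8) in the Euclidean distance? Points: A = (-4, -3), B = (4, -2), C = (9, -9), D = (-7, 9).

Distances: d(A) ≈ 13.6015, d(B) = 10, d(C) ≈ 17.72, d(D) ≈ 11.0454. Nearest: B = (4, -2) with distance 10.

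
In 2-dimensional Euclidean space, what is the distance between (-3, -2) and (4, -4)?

√(Σ(x_i - y_i)²) = √((-3 - 4)² + (-2 - (-4))²)
= √((-7)² + 2²) = √(49 + 4) = √53 ≈ 7.2801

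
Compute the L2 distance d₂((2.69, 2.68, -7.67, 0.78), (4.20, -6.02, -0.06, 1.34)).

√(Σ(x_i - y_i)²) = √((2.69 - 4.2)² + (2.68 - (-6.02))² + (-7.67 - (-0.06))² + (0.78 - 1.34)²)
= √((-1.51)² + 8.7² + (-7.61)² + (-0.56)²) = √(2.2801 + 75.69 + 57.9121 + 0.3136) = √136.1958 ≈ 11.6703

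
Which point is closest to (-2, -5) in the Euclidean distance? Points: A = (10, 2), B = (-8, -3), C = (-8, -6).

Distances: d(A) ≈ 13.8924, d(B) ≈ 6.3246, d(C) ≈ 6.0828. Nearest: C = (-8, -6) with distance 6.0828.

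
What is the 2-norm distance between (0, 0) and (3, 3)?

(Σ|x_i - y_i|^2)^(1/2) = (|0 - 3|^2 + |0 - 3|^2)^(1/2)
= (3^2 + 3^2)^(1/2) = (9 + 9)^(1/2) = (18)^(1/2) ≈ 4.2426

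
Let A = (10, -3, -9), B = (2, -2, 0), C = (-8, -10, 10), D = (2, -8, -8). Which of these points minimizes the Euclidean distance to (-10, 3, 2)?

Distances: d(A) ≈ 23.6008, d(B) ≈ 13.1529, d(C) ≈ 15.3948, d(D) ≈ 19.105. Nearest: B = (2, -2, 0) with distance 13.1529.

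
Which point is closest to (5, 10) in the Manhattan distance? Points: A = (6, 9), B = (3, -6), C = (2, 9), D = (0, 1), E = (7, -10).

Distances: d(A) = 2, d(B) = 18, d(C) = 4, d(D) = 14, d(E) = 22. Nearest: A = (6, 9) with distance 2.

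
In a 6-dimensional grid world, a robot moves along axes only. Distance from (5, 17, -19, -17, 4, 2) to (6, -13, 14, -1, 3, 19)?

Σ|x_i - y_i| = |5 - 6| + |17 - (-13)| + |-19 - 14| + |-17 - (-1)| + |4 - 3| + |2 - 19| = 1 + 30 + 33 + 16 + 1 + 17 = 98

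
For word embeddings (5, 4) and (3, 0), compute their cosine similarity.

With u = (5, 4), v = (3, 0):
u·v = 5·3 + 4·0 = 15 + 0 = 15.
|u| = √(5² + 4²) = √41, |v| = √(3² + 0²) = √9, so |u||v| = √(41·9) = √369.
cos θ = (u·v)/(|u||v|) = 15/√369 ≈ 0.7809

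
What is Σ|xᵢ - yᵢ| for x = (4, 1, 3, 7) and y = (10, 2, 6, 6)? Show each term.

Σ|x_i - y_i| = |4 - 10| + |1 - 2| + |3 - 6| + |7 - 6| = 6 + 1 + 3 + 1 = 11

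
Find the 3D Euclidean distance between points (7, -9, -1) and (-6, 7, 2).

√(Σ(x_i - y_i)²) = √((7 - (-6))² + (-9 - 7)² + (-1 - 2)²)
= √(13² + (-16)² + (-3)²) = √(169 + 256 + 9) = √434 ≈ 20.8327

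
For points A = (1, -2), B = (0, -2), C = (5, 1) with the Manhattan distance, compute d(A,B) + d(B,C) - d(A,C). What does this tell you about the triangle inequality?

d(A,B) = 1 + 0 = 1, d(B,C) = 5 + 3 = 8, d(A,C) = 4 + 3 = 7.
d(A,B) + d(B,C) - d(A,C) = 1 + 8 - 7 = 9 - 7 = 2. This is ≥ 0, so the triangle inequality holds for these points.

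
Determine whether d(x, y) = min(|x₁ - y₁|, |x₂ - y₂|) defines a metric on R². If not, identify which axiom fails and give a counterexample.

No. d fails identity of indiscernibles: take x = (-3, 0) and y = (-3, 1). Then d(x,y) = min(|-3 - (-3)|, |0 - 1|) = min(0, 1) = 0, yet x ≠ y.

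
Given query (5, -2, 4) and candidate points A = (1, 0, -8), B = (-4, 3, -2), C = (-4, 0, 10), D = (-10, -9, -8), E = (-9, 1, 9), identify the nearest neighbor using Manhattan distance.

Distances: d(A) = 18, d(B) = 20, d(C) = 17, d(D) = 34, d(E) = 22. Nearest: C = (-4, 0, 10) with distance 17.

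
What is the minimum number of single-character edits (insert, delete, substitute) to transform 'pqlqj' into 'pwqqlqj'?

Let D[i][j] be the edit distance between the first i characters of 'pqlqj' and the first j characters of 'pwqqlqj', with D[i][0] = i, D[0][j] = j, and D[i][j] = D[i-1][j-1] if the characters match, else 1 + min(D[i-1][j], D[i][j-1], D[i-1][j-1]). Filling the table (rows: prefixes of 'pqlqj', columns: prefixes of 'pwqqlqj'):
     ε  p  w  q  q  l  q  j
  ε  0  1  2  3  4  5  6  7
  p  1  0  1  2  3  4  5  6
  q  2  1  1  1  2  3  4  5
  l  3  2  2  2  2  2  3  4
  q  4  3  3  2  2  3  2  3
  j  5  4  4  3  3  3  3  2
The bottom-right entry gives D[5][7] = 2, so no sequence of fewer than 2 edits works. Backtracking through the table gives one optimal edit sequence (2 edits):
  pqlqj → pwqlqj (ins w @2)
  pwqlqj → pwqqlqj (ins q @3)
Edit distance = 2.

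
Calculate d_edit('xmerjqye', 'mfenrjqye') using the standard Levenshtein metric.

Let D[i][j] be the edit distance between the first i characters of 'xmerjqye' and the first j characters of 'mfenrjqye', with D[i][0] = i, D[0][j] = j, and D[i][j] = D[i-1][j-1] if the characters match, else 1 + min(D[i-1][j], D[i][j-1], D[i-1][j-1]). Filling the table (rows: prefixes of 'xmerjqye', columns: prefixes of 'mfenrjqye'):
     ε  m  f  e  n  r  j  q  y  e
  ε  0  1  2  3  4  5  6  7  8  9
  x  1  1  2  3  4  5  6  7  8  9
  m  2  1  2  3  4  5  6  7  8  9
  e  3  2  2  2  3  4  5  6  7  8
  r  4  3  3  3  3  3  4  5  6  7
  j  5  4  4  4  4  4  3  4  5  6
  q  6  5  5  5  5  5  4  3  4  5
  y  7  6  6  6  6  6  5  4  3  4
  e  8  7  7  6  7  7  6  5  4  3
The bottom-right entry gives D[8][9] = 3, so no sequence of fewer than 3 edits works. Backtracking through the table gives one optimal edit sequence (3 edits):
  xmerjqye → mmerjqye (sub x→m @1)
  mmerjqye → mferjqye (sub m→f @2)
  mferjqye → mfenrjqye (ins n @4)
Edit distance = 3.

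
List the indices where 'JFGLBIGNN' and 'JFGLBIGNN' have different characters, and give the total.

Differing positions: none. Hamming distance = 0.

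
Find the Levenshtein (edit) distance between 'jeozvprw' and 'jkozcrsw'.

Let D[i][j] be the edit distance between the first i characters of 'jeozvprw' and the first j characters of 'jkozcrsw', with D[i][0] = i, D[0][j] = j, and D[i][j] = D[i-1][j-1] if the characters match, else 1 + min(D[i-1][j], D[i][j-1], D[i-1][j-1]). Filling the table (rows: prefixes of 'jeozvprw', columns: prefixes of 'jkozcrsw'):
     ε  j  k  o  z  c  r  s  w
  ε  0  1  2  3  4  5  6  7  8
  j  1  0  1  2  3  4  5  6  7
  e  2  1  1  2  3  4  5  6  7
  o  3  2  2  1  2  3  4  5  6
  z  4  3  3  2  1  2  3  4  5
  v  5  4  4  3  2  2  3  4  5
  p  6  5  5  4  3  3  3  4  5
  r  7  6  6  5  4  4  3  4  5
  w  8  7  7  6  5  5  4  4  4
The bottom-right entry gives D[8][8] = 4, so no sequence of fewer than 4 edits works. Backtracking through the table gives one optimal edit sequence (4 edits):
  jeozvprw → jkozvprw (sub e→k @2)
  jkozvprw → jkozcprw (sub v→c @5)
  jkozcprw → jkozcrrw (sub p→r @6)
  jkozcrrw → jkozcrsw (sub r→s @7)
Edit distance = 4.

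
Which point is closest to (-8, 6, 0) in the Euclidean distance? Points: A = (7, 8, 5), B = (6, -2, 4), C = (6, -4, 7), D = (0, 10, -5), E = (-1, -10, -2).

Distances: d(A) ≈ 15.9374, d(B) ≈ 16.6132, d(C) ≈ 18.5742, d(D) ≈ 10.247, d(E) ≈ 17.5784. Nearest: D = (0, 10, -5) with distance 10.247.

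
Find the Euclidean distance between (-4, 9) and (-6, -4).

√(Σ(x_i - y_i)²) = √((-4 - (-6))² + (9 - (-4))²)
= √(2² + 13²) = √(4 + 169) = √173 ≈ 13.1529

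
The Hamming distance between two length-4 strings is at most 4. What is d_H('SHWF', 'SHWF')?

Differing positions: none. Hamming distance = 0. The maximum possible Hamming distance for length-4 strings is 4, so d_H/4 = 0/4 = 0.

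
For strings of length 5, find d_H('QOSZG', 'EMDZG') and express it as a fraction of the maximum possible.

Differing positions: 1, 2, 3. Hamming distance = 3. The maximum possible Hamming distance for length-5 strings is 5, so d_H/5 = 3/5 = 0.6.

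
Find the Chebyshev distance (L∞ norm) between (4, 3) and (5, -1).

max(|x_i - y_i|) = max(|4 - 5|, |3 - (-1)|) = max(1, 4) = 4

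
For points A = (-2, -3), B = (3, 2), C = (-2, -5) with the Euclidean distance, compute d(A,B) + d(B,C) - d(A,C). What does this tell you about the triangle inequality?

d(A,B) = √(5² + 5²) = √50 ≈ 7.0711, d(B,C) = √(5² + 7²) = √74 ≈ 8.6023, d(A,C) = √(0² + 2²) = √4 = 2.
d(A,B) + d(B,C) - d(A,C) = 7.0711 + 8.6023 - 2 = 15.6734 - 2 = 13.6734 (to 4 decimal places). This is ≥ 0, so the triangle inequality holds for these points.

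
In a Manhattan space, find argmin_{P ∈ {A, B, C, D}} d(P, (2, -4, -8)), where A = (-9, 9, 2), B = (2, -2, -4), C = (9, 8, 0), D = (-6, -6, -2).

Distances: d(A) = 34, d(B) = 6, d(C) = 27, d(D) = 16. Nearest: B = (2, -2, -4) with distance 6.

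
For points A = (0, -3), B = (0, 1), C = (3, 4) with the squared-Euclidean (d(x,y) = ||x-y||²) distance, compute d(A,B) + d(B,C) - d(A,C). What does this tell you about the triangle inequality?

d(A,B) = 0² + 4² = 16, d(B,C) = 3² + 3² = 18, d(A,C) = 3² + 7² = 58.
d(A,B) + d(B,C) - d(A,C) = 16 + 18 - 58 = 34 - 58 = -24. This is < 0, so the triangle inequality FAILS for these points (squared-Euclidean is not a metric).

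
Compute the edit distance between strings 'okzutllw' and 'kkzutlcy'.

Let D[i][j] be the edit distance between the first i characters of 'okzutllw' and the first j characters of 'kkzutlcy', with D[i][0] = i, D[0][j] = j, and D[i][j] = D[i-1][j-1] if the characters match, else 1 + min(D[i-1][j], D[i][j-1], D[i-1][j-1]). Filling the table (rows: prefixes of 'okzutllw', columns: prefixes of 'kkzutlcy'):
     ε  k  k  z  u  t  l  c  y
  ε  0  1  2  3  4  5  6  7  8
  o  1  1  2  3  4  5  6  7  8
  k  2  1  1  2  3  4  5  6  7
  z  3  2  2  1  2  3  4  5  6
  u  4  3  3  2  1  2  3  4  5
  t  5  4  4  3  2  1  2  3  4
  l  6  5  5  4  3  2  1  2  3
  l  7  6  6  5  4  3  2  2  3
  w  8  7  7  6  5  4  3  3  3
The bottom-right entry gives D[8][8] = 3, so no sequence of fewer than 3 edits works. Backtracking through the table gives one optimal edit sequence (3 edits):
  okzutllw → kkzutllw (sub o→k @1)
  kkzutllw → kkzutlcw (sub l→c @7)
  kkzutlcw → kkzutlcy (sub w→y @8)
Edit distance = 3.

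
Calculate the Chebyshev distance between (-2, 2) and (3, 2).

max(|x_i - y_i|) = max(|-2 - 3|, |2 - 2|) = max(5, 0) = 5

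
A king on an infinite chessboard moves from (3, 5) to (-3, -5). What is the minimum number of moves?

max(|x_i - y_i|) = max(|3 - (-3)|, |5 - (-5)|) = max(6, 10) = 10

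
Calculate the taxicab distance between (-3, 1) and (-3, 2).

Σ|x_i - y_i| = |-3 - (-3)| + |1 - 2| = 0 + 1 = 1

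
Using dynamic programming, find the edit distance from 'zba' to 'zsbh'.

Let D[i][j] be the edit distance between the first i characters of 'zba' and the first j characters of 'zsbh', with D[i][0] = i, D[0][j] = j, and D[i][j] = D[i-1][j-1] if the characters match, else 1 + min(D[i-1][j], D[i][j-1], D[i-1][j-1]). Filling the table (rows: prefixes of 'zba', columns: prefixes of 'zsbh'):
     ε  z  s  b  h
  ε  0  1  2  3  4
  z  1  0  1  2  3
  b  2  1  1  1  2
  a  3  2  2  2  2
The bottom-right entry gives D[3][4] = 2, so no sequence of fewer than 2 edits works. Backtracking through the table gives one optimal edit sequence (2 edits):
  zba → zsba (ins s @2)
  zsba → zsbh (sub a→h @4)
Edit distance = 2.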